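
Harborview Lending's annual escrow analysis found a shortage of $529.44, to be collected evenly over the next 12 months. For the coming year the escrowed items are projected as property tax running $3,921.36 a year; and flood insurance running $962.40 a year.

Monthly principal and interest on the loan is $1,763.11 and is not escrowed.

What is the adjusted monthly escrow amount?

$451.10

Property tax = $3,921.36
Flood insurance = $962.40
Yearly total = $4,883.76
Monthly = $4,883.76 / 12 = $406.98
Shortage per month = $529.44 ÷ 12 = $44.12
New monthly escrow = $406.98 + $44.12 = $451.10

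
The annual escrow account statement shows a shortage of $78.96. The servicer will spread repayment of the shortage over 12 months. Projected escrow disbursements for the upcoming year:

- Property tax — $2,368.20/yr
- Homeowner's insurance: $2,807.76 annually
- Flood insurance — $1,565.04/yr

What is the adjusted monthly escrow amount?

Property tax: $2,368.20 annually
Homeowner's insurance: $2,807.76 annually
Flood insurance: $1,565.04 annually
Annual escrow total = $6,741.00
Monthly escrow = $6,741.00 / 12 = $561.75
Shortage spread = $78.96 ÷ 12 = $6.58/mo
New monthly escrow = $561.75 + $6.58 = $568.33

$568.33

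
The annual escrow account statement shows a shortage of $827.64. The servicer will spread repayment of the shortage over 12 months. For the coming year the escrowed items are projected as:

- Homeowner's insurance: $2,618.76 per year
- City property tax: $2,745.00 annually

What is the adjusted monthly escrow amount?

$515.95

Homeowner's insurance: $2,618.76/yr
City property tax: $2,745.00/yr
Combined annual = $2,618.76 + $2,745.00 = $5,363.76
Base monthly escrow = $5,363.76 / 12 = $446.98
Monthly shortage recovery: $827.64 ÷ 12 = $68.97
New monthly escrow = $446.98 + $68.97 = $515.95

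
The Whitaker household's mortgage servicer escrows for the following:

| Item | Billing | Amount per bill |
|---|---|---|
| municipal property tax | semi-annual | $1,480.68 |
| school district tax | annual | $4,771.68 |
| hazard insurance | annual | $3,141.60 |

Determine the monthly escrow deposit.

Municipal property tax — $1,480.68 × 2 = $2,961.36 annually
School district tax — $4,771.68 annually
Hazard insurance — $3,141.60 annually
Total annual escrow = $2,961.36 + $4,771.68 + $3,141.60 = $10,874.64
Per month = $10,874.64 / 12 = $906.22

$906.22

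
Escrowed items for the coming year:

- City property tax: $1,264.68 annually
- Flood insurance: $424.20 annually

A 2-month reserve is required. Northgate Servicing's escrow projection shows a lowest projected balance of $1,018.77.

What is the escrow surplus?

City property tax: $1,264.68
Flood insurance: $424.20
Annual escrow total = $1,264.68 + $424.20 = $1,688.88
Monthly = $1,688.88 / 12 = $140.74
Cushion = 2 × $140.74 = $281.48
Surplus = $1,018.77 − $281.48 = $737.29

$737.29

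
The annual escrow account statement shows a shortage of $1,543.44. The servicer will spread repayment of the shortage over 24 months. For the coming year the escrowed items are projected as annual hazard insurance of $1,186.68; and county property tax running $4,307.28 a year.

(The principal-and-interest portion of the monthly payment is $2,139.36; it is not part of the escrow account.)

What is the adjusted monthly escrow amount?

Hazard insurance — $1,186.68 annually
County property tax — $4,307.28 annually
Yearly total = $5,493.96
Monthly escrow = $5,493.96 ÷ 12 = $457.83
Shortage spread = $1,543.44 ÷ 24 = $64.31/mo
Adjusted monthly = $457.83 + $64.31 = $522.14

$522.14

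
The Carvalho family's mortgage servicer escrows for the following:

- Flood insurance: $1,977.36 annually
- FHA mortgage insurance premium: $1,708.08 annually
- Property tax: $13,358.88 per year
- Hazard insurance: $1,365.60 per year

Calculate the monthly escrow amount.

$1,534.16

Flood insurance = $1,977.36 annually
FHA mortgage insurance premium = $1,708.08 annually
Property tax = $13,358.88 annually
Hazard insurance = $1,365.60 annually
Combined annual = $1,977.36 + $1,708.08 + $13,358.88 + $1,365.60 = $18,409.92
Per month = $18,409.92 / 12 = $1,534.16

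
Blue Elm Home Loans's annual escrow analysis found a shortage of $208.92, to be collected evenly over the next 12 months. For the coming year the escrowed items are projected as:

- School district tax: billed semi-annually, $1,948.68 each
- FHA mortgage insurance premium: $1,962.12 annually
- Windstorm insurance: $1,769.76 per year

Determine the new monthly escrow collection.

$653.18

School district tax — $1,948.68 × 2 = $3,897.36/yr
FHA mortgage insurance premium — $1,962.12/yr
Windstorm insurance — $1,769.76/yr
Total per year = $3,897.36 + $1,962.12 + $1,769.76 = $7,629.24
Base monthly escrow = $7,629.24 / 12 = $635.77
Shortage spread = $208.92 ÷ 12 = $17.41/mo
New monthly escrow = $635.77 + $17.41 = $653.18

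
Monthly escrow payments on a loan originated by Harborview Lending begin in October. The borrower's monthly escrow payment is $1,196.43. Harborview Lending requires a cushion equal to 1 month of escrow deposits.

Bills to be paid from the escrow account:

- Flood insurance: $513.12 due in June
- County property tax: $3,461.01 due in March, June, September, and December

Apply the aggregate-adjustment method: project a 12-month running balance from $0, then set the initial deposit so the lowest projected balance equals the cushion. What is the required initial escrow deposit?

$1,324.71

Cushion = 1 × $1,196.43 = $1,196.43
Trial balance (start $0, +$1,196.43 each month, − disbursements):
  Oct: +$1,196.43 → $1,196.43
  Nov: +$1,196.43 → $2,392.86
  Dec: +$1,196.43 − $3,461.01 → $128.28
  Jan: +$1,196.43 → $1,324.71
  Feb: +$1,196.43 → $2,521.14
  Mar: +$1,196.43 − $3,461.01 → $256.56
  Apr: +$1,196.43 → $1,452.99
  May: +$1,196.43 → $2,649.42
  Jun: +$1,196.43 − $3,974.13 → -$128.28
  Jul: +$1,196.43 → $1,068.15
  Aug: +$1,196.43 → $2,264.58
  Sep: +$1,196.43 − $3,461.01 → $0.00
Lowest trial balance = -$128.28 (Jun)
Initial deposit = cushion − low point = $1,196.43 − (-$128.28) = $1,324.71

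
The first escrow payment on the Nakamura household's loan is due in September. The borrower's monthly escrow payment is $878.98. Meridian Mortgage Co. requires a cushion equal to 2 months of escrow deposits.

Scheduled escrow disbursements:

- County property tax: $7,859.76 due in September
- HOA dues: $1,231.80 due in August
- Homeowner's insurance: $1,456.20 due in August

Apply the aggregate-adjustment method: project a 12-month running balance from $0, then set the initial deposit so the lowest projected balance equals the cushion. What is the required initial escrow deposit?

$8,738.74

Cushion = 2 × $878.98 = $1,757.96
Trial balance (start $0, +$878.98 each month, − disbursements):
  Sep: +$878.98 − $7,859.76 → -$6,980.78
  Oct: +$878.98 → -$6,101.80
  Nov: +$878.98 → -$5,222.82
  Dec: +$878.98 → -$4,343.84
  Jan: +$878.98 → -$3,464.86
  Feb: +$878.98 → -$2,585.88
  Mar: +$878.98 → -$1,706.90
  Apr: +$878.98 → -$827.92
  May: +$878.98 → $51.06
  Jun: +$878.98 → $930.04
  Jul: +$878.98 → $1,809.02
  Aug: +$878.98 − $2,688.00 → $0.00
Lowest trial balance = -$6,980.78 (Sep)
Initial deposit = cushion − low point = $1,757.96 − (-$6,980.78) = $8,738.74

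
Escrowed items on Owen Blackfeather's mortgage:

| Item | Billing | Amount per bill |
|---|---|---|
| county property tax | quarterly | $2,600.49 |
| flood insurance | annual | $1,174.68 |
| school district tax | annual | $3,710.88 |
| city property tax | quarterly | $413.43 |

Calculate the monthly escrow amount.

County property tax — $2,600.49 × 4 = $10,401.96 per year
Flood insurance — $1,174.68 per year
School district tax — $3,710.88 per year
City property tax — $413.43 × 4 = $1,653.72 per year
Total per year = $10,401.96 + $1,174.68 + $3,710.88 + $1,653.72 = $16,941.24
Per month = $16,941.24 / 12 = $1,411.77

$1,411.77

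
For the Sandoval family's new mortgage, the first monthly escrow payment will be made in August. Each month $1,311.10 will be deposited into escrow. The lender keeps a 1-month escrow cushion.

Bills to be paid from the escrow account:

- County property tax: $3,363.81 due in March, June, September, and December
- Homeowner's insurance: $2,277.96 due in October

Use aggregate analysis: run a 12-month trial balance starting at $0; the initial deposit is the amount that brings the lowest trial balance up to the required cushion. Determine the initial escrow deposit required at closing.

$3,761.18

Cushion = 1 × $1,311.10 = $1,311.10
Trial balance (start $0, +$1,311.10 each month, − disbursements):
  Aug: +$1,311.10 → $1,311.10
  Sep: +$1,311.10 − $3,363.81 → -$741.61
  Oct: +$1,311.10 − $2,277.96 → -$1,708.47
  Nov: +$1,311.10 → -$397.37
  Dec: +$1,311.10 − $3,363.81 → -$2,450.08
  Jan: +$1,311.10 → -$1,138.98
  Feb: +$1,311.10 → $172.12
  Mar: +$1,311.10 − $3,363.81 → -$1,880.59
  Apr: +$1,311.10 → -$569.49
  May: +$1,311.10 → $741.61
  Jun: +$1,311.10 − $3,363.81 → -$1,311.10
  Jul: +$1,311.10 → $0.00
Lowest trial balance = -$2,450.08 (Dec)
Initial deposit = cushion − low point = $1,311.10 − (-$2,450.08) = $3,761.18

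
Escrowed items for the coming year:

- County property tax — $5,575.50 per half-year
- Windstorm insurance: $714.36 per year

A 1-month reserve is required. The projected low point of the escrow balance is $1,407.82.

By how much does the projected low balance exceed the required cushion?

$419.04

County property tax = $5,575.50 × 2 = $11,151.00 per year
Windstorm insurance = $714.36 per year
Annual escrow total = $11,865.36
Per month = $11,865.36 / 12 = $988.78
Required reserve = 1 × $988.78 = $988.78
Excess over cushion: $1,407.82 − $988.78 = $419.04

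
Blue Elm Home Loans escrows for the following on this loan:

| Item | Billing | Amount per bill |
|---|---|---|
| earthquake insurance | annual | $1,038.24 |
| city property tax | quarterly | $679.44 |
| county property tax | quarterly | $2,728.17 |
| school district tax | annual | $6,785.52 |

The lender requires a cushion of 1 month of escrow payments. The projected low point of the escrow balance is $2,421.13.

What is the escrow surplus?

Earthquake insurance: $1,038.24 per year
City property tax: $679.44 × 4 = $2,717.76 per year
County property tax: $2,728.17 × 4 = $10,912.68 per year
School district tax: $6,785.52 per year
Total annual escrow = $21,454.20
Base monthly escrow = $21,454.20 ÷ 12 = $1,787.85
Required cushion = 1 × $1,787.85 = $1,787.85
Excess over cushion: $2,421.13 − $1,787.85 = $633.28

$633.28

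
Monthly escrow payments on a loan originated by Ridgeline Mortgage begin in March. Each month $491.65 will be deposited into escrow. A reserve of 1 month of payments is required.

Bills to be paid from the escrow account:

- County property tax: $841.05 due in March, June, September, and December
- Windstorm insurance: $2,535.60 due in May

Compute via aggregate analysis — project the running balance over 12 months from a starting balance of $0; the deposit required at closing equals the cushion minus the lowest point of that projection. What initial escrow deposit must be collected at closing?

Cushion = 1 × $491.65 = $491.65
Trial balance (start $0, +$491.65 each month, − disbursements):
  Mar: +$491.65 − $841.05 → -$349.40
  Apr: +$491.65 → $142.25
  May: +$491.65 − $2,535.60 → -$1,901.70
  Jun: +$491.65 − $841.05 → -$2,251.10
  Jul: +$491.65 → -$1,759.45
  Aug: +$491.65 → -$1,267.80
  Sep: +$491.65 − $841.05 → -$1,617.20
  Oct: +$491.65 → -$1,125.55
  Nov: +$491.65 → -$633.90
  Dec: +$491.65 − $841.05 → -$983.30
  Jan: +$491.65 → -$491.65
  Feb: +$491.65 → $0.00
Lowest trial balance = -$2,251.10 (Jun)
Initial deposit = cushion − low point = $491.65 − (-$2,251.10) = $2,742.75

$2,742.75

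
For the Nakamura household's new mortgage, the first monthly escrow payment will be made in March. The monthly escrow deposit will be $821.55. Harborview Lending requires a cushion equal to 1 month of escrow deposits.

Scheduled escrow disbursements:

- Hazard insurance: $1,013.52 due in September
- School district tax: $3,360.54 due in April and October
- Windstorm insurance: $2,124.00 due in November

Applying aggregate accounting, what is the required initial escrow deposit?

Cushion = 1 × $821.55 = $821.55
Trial balance (start $0, +$821.55 each month, − disbursements):
  Mar: +$821.55 → $821.55
  Apr: +$821.55 − $3,360.54 → -$1,717.44
  May: +$821.55 → -$895.89
  Jun: +$821.55 → -$74.34
  Jul: +$821.55 → $747.21
  Aug: +$821.55 → $1,568.76
  Sep: +$821.55 − $1,013.52 → $1,376.79
  Oct: +$821.55 − $3,360.54 → -$1,162.20
  Nov: +$821.55 − $2,124.00 → -$2,464.65
  Dec: +$821.55 → -$1,643.10
  Jan: +$821.55 → -$821.55
  Feb: +$821.55 → $0.00
Lowest trial balance = -$2,464.65 (Nov)
Initial deposit = cushion − low point = $821.55 − (-$2,464.65) = $3,286.20

$3,286.20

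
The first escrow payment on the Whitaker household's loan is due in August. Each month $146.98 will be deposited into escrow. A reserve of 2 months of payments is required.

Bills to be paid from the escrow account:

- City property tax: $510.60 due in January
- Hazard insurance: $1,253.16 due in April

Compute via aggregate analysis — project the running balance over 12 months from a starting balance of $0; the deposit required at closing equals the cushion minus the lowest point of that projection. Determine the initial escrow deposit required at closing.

Cushion = 2 × $146.98 = $293.96
Trial balance (start $0, +$146.98 each month, − disbursements):
  Aug: +$146.98 → $146.98
  Sep: +$146.98 → $293.96
  Oct: +$146.98 → $440.94
  Nov: +$146.98 → $587.92
  Dec: +$146.98 → $734.90
  Jan: +$146.98 − $510.60 → $371.28
  Feb: +$146.98 → $518.26
  Mar: +$146.98 → $665.24
  Apr: +$146.98 − $1,253.16 → -$440.94
  May: +$146.98 → -$293.96
  Jun: +$146.98 → -$146.98
  Jul: +$146.98 → $0.00
Lowest trial balance = -$440.94 (Apr)
Initial deposit = cushion − low point = $293.96 − (-$440.94) = $734.90

$734.90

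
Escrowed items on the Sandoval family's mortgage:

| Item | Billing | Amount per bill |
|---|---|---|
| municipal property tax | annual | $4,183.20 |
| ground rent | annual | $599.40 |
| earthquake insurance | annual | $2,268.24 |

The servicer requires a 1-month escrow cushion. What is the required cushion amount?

$587.57

Municipal property tax — $4,183.20 per year
Ground rent — $599.40 per year
Earthquake insurance — $2,268.24 per year
Yearly total = $7,050.84
Monthly = $7,050.84 / 12 = $587.57
Cushion = 1 × $587.57 = $587.57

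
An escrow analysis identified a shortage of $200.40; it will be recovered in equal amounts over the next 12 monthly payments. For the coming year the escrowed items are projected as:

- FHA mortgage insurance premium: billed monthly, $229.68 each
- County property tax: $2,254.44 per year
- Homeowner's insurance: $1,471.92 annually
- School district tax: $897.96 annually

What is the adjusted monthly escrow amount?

FHA mortgage insurance premium — $229.68 × 12 = $2,756.16
County property tax — $2,254.44
Homeowner's insurance — $1,471.92
School district tax — $897.96
Total per year = $2,756.16 + $2,254.44 + $1,471.92 + $897.96 = $7,380.48
Monthly = $7,380.48 / 12 = $615.04
Shortage per month = $200.40 ÷ 12 = $16.70
New monthly escrow = $615.04 + $16.70 = $631.74

$631.74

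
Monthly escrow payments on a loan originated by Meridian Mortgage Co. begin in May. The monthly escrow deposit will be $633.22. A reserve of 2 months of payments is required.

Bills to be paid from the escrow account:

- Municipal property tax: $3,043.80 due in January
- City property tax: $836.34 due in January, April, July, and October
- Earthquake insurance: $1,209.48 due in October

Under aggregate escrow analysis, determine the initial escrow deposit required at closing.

$2,329.76

Cushion = 2 × $633.22 = $1,266.44
Trial balance (start $0, +$633.22 each month, − disbursements):
  May: +$633.22 → $633.22
  Jun: +$633.22 → $1,266.44
  Jul: +$633.22 − $836.34 → $1,063.32
  Aug: +$633.22 → $1,696.54
  Sep: +$633.22 → $2,329.76
  Oct: +$633.22 − $2,045.82 → $917.16
  Nov: +$633.22 → $1,550.38
  Dec: +$633.22 → $2,183.60
  Jan: +$633.22 − $3,880.14 → -$1,063.32
  Feb: +$633.22 → -$430.10
  Mar: +$633.22 → $203.12
  Apr: +$633.22 − $836.34 → $0.00
Lowest trial balance = -$1,063.32 (Jan)
Initial deposit = cushion − low point = $1,266.44 − (-$1,063.32) = $2,329.76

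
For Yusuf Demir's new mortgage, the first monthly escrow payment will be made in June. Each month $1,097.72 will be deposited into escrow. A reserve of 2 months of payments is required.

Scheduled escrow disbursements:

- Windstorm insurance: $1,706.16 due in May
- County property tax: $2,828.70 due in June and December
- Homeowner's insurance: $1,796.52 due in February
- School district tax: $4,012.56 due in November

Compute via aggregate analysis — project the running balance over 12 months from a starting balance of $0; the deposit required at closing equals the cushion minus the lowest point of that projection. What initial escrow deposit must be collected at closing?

Cushion = 2 × $1,097.72 = $2,195.44
Trial balance (start $0, +$1,097.72 each month, − disbursements):
  Jun: +$1,097.72 − $2,828.70 → -$1,730.98
  Jul: +$1,097.72 → -$633.26
  Aug: +$1,097.72 → $464.46
  Sep: +$1,097.72 → $1,562.18
  Oct: +$1,097.72 → $2,659.90
  Nov: +$1,097.72 − $4,012.56 → -$254.94
  Dec: +$1,097.72 − $2,828.70 → -$1,985.92
  Jan: +$1,097.72 → -$888.20
  Feb: +$1,097.72 − $1,796.52 → -$1,587.00
  Mar: +$1,097.72 → -$489.28
  Apr: +$1,097.72 → $608.44
  May: +$1,097.72 − $1,706.16 → $0.00
Lowest trial balance = -$1,985.92 (Dec)
Initial deposit = cushion − low point = $2,195.44 − (-$1,985.92) = $4,181.36

$4,181.36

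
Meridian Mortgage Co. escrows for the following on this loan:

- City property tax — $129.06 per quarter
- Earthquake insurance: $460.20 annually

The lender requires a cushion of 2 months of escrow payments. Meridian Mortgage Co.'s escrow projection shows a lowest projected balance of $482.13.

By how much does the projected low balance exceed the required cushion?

City property tax — $129.06 × 4 = $516.24/yr
Earthquake insurance — $460.20/yr
Total annual escrow = $976.44
Per month = $976.44 / 12 = $81.37
Required cushion = 2 × $81.37 = $162.74
Excess over cushion: $482.13 − $162.74 = $319.39

$319.39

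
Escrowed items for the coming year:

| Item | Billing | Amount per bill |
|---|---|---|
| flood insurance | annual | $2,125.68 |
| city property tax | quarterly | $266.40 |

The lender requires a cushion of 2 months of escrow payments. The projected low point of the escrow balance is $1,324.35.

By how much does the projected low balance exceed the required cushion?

$792.47

Flood insurance: $2,125.68
City property tax: $266.40 × 4 = $1,065.60
Yearly total = $2,125.68 + $1,065.60 = $3,191.28
Monthly escrow = $3,191.28 ÷ 12 = $265.94
Cushion = 2 × $265.94 = $531.88
Excess over cushion: $1,324.35 − $531.88 = $792.47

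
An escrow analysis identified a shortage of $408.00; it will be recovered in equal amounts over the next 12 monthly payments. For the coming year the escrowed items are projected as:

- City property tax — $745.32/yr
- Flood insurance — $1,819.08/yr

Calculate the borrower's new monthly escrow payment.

City property tax = $745.32 per year
Flood insurance = $1,819.08 per year
Combined annual = $2,564.40
Monthly escrow = $2,564.40 ÷ 12 = $213.70
Monthly shortage recovery: $408.00 ÷ 12 = $34.00
Adjusted monthly = $213.70 + $34.00 = $247.70

$247.70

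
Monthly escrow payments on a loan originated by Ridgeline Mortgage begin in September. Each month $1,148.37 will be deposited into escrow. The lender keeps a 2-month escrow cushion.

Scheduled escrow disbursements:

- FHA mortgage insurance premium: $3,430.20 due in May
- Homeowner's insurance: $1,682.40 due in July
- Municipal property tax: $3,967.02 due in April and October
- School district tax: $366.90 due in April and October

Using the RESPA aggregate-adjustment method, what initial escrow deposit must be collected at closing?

$4,333.92

Cushion = 2 × $1,148.37 = $2,296.74
Trial balance (start $0, +$1,148.37 each month, − disbursements):
  Sep: +$1,148.37 → $1,148.37
  Oct: +$1,148.37 − $4,333.92 → -$2,037.18
  Nov: +$1,148.37 → -$888.81
  Dec: +$1,148.37 → $259.56
  Jan: +$1,148.37 → $1,407.93
  Feb: +$1,148.37 → $2,556.30
  Mar: +$1,148.37 → $3,704.67
  Apr: +$1,148.37 − $4,333.92 → $519.12
  May: +$1,148.37 − $3,430.20 → -$1,762.71
  Jun: +$1,148.37 → -$614.34
  Jul: +$1,148.37 − $1,682.40 → -$1,148.37
  Aug: +$1,148.37 → $0.00
Lowest trial balance = -$2,037.18 (Oct)
Initial deposit = cushion − low point = $2,296.74 − (-$2,037.18) = $4,333.92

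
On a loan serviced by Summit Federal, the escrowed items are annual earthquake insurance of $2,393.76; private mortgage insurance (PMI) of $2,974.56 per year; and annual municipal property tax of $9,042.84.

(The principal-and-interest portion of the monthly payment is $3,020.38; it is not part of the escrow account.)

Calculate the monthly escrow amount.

$1,200.93

Earthquake insurance — $2,393.76/yr
Private mortgage insurance (PMI) — $2,974.56/yr
Municipal property tax — $9,042.84/yr
Combined annual = $14,411.16
Base monthly escrow = $14,411.16 / 12 = $1,200.93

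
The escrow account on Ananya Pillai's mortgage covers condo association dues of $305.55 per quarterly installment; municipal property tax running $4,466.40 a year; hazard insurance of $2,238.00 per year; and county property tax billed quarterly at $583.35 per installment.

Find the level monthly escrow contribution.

$855.00

Condo association dues — $305.55 × 4 = $1,222.20 annually
Municipal property tax — $4,466.40 annually
Hazard insurance — $2,238.00 annually
County property tax — $583.35 × 4 = $2,333.40 annually
Yearly total = $1,222.20 + $4,466.40 + $2,238.00 + $2,333.40 = $10,260.00
Monthly = $10,260.00 / 12 = $855.00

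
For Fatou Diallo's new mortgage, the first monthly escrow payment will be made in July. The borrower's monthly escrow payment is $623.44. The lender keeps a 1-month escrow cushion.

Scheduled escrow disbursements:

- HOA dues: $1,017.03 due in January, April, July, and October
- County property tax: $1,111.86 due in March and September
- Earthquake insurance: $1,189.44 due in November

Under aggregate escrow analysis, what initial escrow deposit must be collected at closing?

Cushion = 1 × $623.44 = $623.44
Trial balance (start $0, +$623.44 each month, − disbursements):
  Jul: +$623.44 − $1,017.03 → -$393.59
  Aug: +$623.44 → $229.85
  Sep: +$623.44 − $1,111.86 → -$258.57
  Oct: +$623.44 − $1,017.03 → -$652.16
  Nov: +$623.44 − $1,189.44 → -$1,218.16
  Dec: +$623.44 → -$594.72
  Jan: +$623.44 − $1,017.03 → -$988.31
  Feb: +$623.44 → -$364.87
  Mar: +$623.44 − $1,111.86 → -$853.29
  Apr: +$623.44 − $1,017.03 → -$1,246.88
  May: +$623.44 → -$623.44
  Jun: +$623.44 → $0.00
Lowest trial balance = -$1,246.88 (Apr)
Initial deposit = cushion − low point = $623.44 − (-$1,246.88) = $1,870.32

$1,870.32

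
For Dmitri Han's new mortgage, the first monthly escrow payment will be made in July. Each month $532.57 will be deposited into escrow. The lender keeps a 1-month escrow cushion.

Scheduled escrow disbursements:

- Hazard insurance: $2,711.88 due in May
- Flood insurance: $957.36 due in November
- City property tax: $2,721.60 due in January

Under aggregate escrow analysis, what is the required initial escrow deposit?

$1,065.14

Cushion = 1 × $532.57 = $532.57
Trial balance (start $0, +$532.57 each month, − disbursements):
  Jul: +$532.57 → $532.57
  Aug: +$532.57 → $1,065.14
  Sep: +$532.57 → $1,597.71
  Oct: +$532.57 → $2,130.28
  Nov: +$532.57 − $957.36 → $1,705.49
  Dec: +$532.57 → $2,238.06
  Jan: +$532.57 − $2,721.60 → $49.03
  Feb: +$532.57 → $581.60
  Mar: +$532.57 → $1,114.17
  Apr: +$532.57 → $1,646.74
  May: +$532.57 − $2,711.88 → -$532.57
  Jun: +$532.57 → $0.00
Lowest trial balance = -$532.57 (May)
Initial deposit = cushion − low point = $532.57 − (-$532.57) = $1,065.14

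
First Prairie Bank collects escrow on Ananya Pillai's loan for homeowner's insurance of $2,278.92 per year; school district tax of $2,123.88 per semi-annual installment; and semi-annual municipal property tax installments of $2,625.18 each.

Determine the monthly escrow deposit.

Homeowner's insurance = $2,278.92
School district tax = $2,123.88 × 2 = $4,247.76
Municipal property tax = $2,625.18 × 2 = $5,250.36
Total annual escrow = $2,278.92 + $4,247.76 + $5,250.36 = $11,777.04
Per month = $11,777.04 ÷ 12 = $981.42

$981.42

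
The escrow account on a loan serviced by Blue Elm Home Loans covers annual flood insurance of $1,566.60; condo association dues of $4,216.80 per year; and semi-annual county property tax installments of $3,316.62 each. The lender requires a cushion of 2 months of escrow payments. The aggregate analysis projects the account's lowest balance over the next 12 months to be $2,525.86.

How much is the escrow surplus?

Flood insurance = $1,566.60 annually
Condo association dues = $4,216.80 annually
County property tax = $3,316.62 × 2 = $6,633.24 annually
Total per year = $1,566.60 + $4,216.80 + $6,633.24 = $12,416.64
Per month = $12,416.64 / 12 = $1,034.72
Required cushion = 2 × $1,034.72 = $2,069.44
Excess over cushion: $2,525.86 − $2,069.44 = $456.42

$456.42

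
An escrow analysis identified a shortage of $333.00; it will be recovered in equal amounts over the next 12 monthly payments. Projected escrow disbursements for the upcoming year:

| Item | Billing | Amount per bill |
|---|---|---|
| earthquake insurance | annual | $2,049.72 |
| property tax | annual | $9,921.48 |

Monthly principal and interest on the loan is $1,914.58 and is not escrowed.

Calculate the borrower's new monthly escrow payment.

Earthquake insurance = $2,049.72
Property tax = $9,921.48
Annual escrow total = $2,049.72 + $9,921.48 = $11,971.20
Monthly = $11,971.20 / 12 = $997.60
Monthly shortage recovery: $333.00 ÷ 12 = $27.75
Adjusted monthly = $997.60 + $27.75 = $1,025.35

$1,025.35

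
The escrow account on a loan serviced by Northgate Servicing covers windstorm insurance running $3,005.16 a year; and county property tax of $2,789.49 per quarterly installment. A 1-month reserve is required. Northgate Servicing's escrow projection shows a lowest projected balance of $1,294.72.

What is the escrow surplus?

$114.46

Windstorm insurance — $3,005.16
County property tax — $2,789.49 × 4 = $11,157.96
Total per year = $3,005.16 + $11,157.96 = $14,163.12
Base monthly escrow = $14,163.12 ÷ 12 = $1,180.26
Required reserve = 1 × $1,180.26 = $1,180.26
Surplus = $1,294.72 − $1,180.26 = $114.46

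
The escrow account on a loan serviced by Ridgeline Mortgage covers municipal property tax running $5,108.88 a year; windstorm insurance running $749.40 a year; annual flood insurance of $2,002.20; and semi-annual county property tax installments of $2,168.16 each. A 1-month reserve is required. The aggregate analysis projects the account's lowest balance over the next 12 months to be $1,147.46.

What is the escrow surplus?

$131.06

Municipal property tax: $5,108.88/yr
Windstorm insurance: $749.40/yr
Flood insurance: $2,002.20/yr
County property tax: $2,168.16 × 2 = $4,336.32/yr
Combined annual = $12,196.80
Monthly = $12,196.80 ÷ 12 = $1,016.40
Required cushion = 1 × $1,016.40 = $1,016.40
Surplus = $1,147.46 − $1,016.40 = $131.06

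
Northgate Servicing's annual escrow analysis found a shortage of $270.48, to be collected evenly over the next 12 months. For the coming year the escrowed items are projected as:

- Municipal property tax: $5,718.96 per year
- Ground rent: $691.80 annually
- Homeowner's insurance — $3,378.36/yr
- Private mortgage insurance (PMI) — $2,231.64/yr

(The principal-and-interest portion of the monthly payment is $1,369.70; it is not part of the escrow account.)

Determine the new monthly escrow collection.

Municipal property tax: $5,718.96/yr
Ground rent: $691.80/yr
Homeowner's insurance: $3,378.36/yr
Private mortgage insurance (PMI): $2,231.64/yr
Total per year = $12,020.76
Monthly = $12,020.76 ÷ 12 = $1,001.73
Shortage per month = $270.48 ÷ 12 = $22.54
New monthly escrow = $1,001.73 + $22.54 = $1,024.27

$1,024.27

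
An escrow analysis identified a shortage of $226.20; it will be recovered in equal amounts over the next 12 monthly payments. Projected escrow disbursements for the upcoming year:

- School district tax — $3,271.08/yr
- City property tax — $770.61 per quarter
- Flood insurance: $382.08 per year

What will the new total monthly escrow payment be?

$580.15

School district tax — $3,271.08 annually
City property tax — $770.61 × 4 = $3,082.44 annually
Flood insurance — $382.08 annually
Total per year = $6,735.60
Monthly escrow = $6,735.60 / 12 = $561.30
Shortage spread = $226.20 / 12 = $18.85/mo
Adjusted monthly = $561.30 + $18.85 = $580.15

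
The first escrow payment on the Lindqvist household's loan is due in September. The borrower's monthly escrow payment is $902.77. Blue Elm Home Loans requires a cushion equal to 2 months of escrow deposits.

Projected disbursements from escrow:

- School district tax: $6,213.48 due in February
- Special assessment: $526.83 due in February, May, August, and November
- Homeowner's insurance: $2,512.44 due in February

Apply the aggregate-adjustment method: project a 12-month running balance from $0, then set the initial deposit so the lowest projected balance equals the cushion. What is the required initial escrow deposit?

Cushion = 2 × $902.77 = $1,805.54
Trial balance (start $0, +$902.77 each month, − disbursements):
  Sep: +$902.77 → $902.77
  Oct: +$902.77 → $1,805.54
  Nov: +$902.77 − $526.83 → $2,181.48
  Dec: +$902.77 → $3,084.25
  Jan: +$902.77 → $3,987.02
  Feb: +$902.77 − $9,252.75 → -$4,362.96
  Mar: +$902.77 → -$3,460.19
  Apr: +$902.77 → -$2,557.42
  May: +$902.77 − $526.83 → -$2,181.48
  Jun: +$902.77 → -$1,278.71
  Jul: +$902.77 → -$375.94
  Aug: +$902.77 − $526.83 → $0.00
Lowest trial balance = -$4,362.96 (Feb)
Initial deposit = cushion − low point = $1,805.54 − (-$4,362.96) = $6,168.50

$6,168.50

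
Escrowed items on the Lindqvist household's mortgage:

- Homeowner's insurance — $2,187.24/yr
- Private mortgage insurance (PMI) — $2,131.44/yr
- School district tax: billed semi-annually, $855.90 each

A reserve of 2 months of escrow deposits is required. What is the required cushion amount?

Homeowner's insurance = $2,187.24 annually
Private mortgage insurance (PMI) = $2,131.44 annually
School district tax = $855.90 × 2 = $1,711.80 annually
Combined annual = $2,187.24 + $2,131.44 + $1,711.80 = $6,030.48
Per month = $6,030.48 ÷ 12 = $502.54
Required cushion = 2 × $502.54 = $1,005.08

$1,005.08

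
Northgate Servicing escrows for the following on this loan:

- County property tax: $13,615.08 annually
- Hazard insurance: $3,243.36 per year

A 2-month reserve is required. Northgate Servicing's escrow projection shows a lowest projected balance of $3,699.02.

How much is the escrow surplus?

$889.28

County property tax = $13,615.08 per year
Hazard insurance = $3,243.36 per year
Yearly total = $13,615.08 + $3,243.36 = $16,858.44
Monthly escrow = $16,858.44 ÷ 12 = $1,404.87
Required cushion = 2 × $1,404.87 = $2,809.74
Excess over cushion: $3,699.02 − $2,809.74 = $889.28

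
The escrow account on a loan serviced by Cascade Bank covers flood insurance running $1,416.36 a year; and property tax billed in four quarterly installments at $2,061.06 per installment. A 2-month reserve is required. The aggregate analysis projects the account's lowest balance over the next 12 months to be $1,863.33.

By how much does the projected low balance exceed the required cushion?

Flood insurance — $1,416.36 per year
Property tax — $2,061.06 × 4 = $8,244.24 per year
Annual escrow total = $9,660.60
Monthly escrow = $9,660.60 ÷ 12 = $805.05
Required cushion = 2 × $805.05 = $1,610.10
Surplus = $1,863.33 − $1,610.10 = $253.23

$253.23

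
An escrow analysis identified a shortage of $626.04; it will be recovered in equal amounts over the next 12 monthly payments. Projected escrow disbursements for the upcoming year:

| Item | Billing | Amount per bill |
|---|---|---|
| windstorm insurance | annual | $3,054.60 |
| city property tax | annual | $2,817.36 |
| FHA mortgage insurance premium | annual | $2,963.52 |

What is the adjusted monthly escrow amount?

Windstorm insurance = $3,054.60/yr
City property tax = $2,817.36/yr
FHA mortgage insurance premium = $2,963.52/yr
Combined annual = $8,835.48
Base monthly escrow = $8,835.48 ÷ 12 = $736.29
Shortage spread = $626.04 ÷ 12 = $52.17/mo
New monthly escrow = $736.29 + $52.17 = $788.46

$788.46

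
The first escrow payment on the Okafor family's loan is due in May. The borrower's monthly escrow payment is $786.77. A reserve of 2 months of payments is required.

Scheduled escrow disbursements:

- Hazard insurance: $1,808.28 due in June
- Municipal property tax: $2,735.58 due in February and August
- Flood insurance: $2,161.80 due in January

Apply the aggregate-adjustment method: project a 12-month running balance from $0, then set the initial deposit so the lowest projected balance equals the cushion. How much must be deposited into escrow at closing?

Cushion = 2 × $786.77 = $1,573.54
Trial balance (start $0, +$786.77 each month, − disbursements):
  May: +$786.77 → $786.77
  Jun: +$786.77 − $1,808.28 → -$234.74
  Jul: +$786.77 → $552.03
  Aug: +$786.77 − $2,735.58 → -$1,396.78
  Sep: +$786.77 → -$610.01
  Oct: +$786.77 → $176.76
  Nov: +$786.77 → $963.53
  Dec: +$786.77 → $1,750.30
  Jan: +$786.77 − $2,161.80 → $375.27
  Feb: +$786.77 − $2,735.58 → -$1,573.54
  Mar: +$786.77 → -$786.77
  Apr: +$786.77 → $0.00
Lowest trial balance = -$1,573.54 (Feb)
Initial deposit = cushion − low point = $1,573.54 − (-$1,573.54) = $3,147.08

$3,147.08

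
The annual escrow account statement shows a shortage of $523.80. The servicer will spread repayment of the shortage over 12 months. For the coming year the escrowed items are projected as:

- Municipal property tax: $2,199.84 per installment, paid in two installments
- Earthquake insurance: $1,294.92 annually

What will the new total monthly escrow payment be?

Municipal property tax = $2,199.84 × 2 = $4,399.68/yr
Earthquake insurance = $1,294.92/yr
Combined annual = $4,399.68 + $1,294.92 = $5,694.60
Monthly escrow = $5,694.60 ÷ 12 = $474.55
Shortage per month = $523.80 / 12 = $43.65
Adjusted monthly = $474.55 + $43.65 = $518.20

$518.20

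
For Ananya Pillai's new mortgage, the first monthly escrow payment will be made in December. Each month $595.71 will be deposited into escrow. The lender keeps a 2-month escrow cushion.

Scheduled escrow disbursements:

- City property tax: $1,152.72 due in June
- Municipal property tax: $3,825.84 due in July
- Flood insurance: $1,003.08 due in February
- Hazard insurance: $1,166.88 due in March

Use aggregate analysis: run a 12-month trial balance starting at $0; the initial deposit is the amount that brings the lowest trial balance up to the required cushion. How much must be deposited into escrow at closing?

$3,574.26

Cushion = 2 × $595.71 = $1,191.42
Trial balance (start $0, +$595.71 each month, − disbursements):
  Dec: +$595.71 → $595.71
  Jan: +$595.71 → $1,191.42
  Feb: +$595.71 − $1,003.08 → $784.05
  Mar: +$595.71 − $1,166.88 → $212.88
  Apr: +$595.71 → $808.59
  May: +$595.71 → $1,404.30
  Jun: +$595.71 − $1,152.72 → $847.29
  Jul: +$595.71 − $3,825.84 → -$2,382.84
  Aug: +$595.71 → -$1,787.13
  Sep: +$595.71 → -$1,191.42
  Oct: +$595.71 → -$595.71
  Nov: +$595.71 → $0.00
Lowest trial balance = -$2,382.84 (Jul)
Initial deposit = cushion − low point = $1,191.42 − (-$2,382.84) = $3,574.26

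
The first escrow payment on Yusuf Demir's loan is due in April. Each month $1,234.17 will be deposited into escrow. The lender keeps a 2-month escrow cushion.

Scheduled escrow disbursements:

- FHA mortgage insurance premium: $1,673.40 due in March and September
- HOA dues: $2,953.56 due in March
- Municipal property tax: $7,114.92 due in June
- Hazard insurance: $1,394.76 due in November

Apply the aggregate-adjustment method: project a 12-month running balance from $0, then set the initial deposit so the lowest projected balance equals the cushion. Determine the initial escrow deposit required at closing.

$5,880.75

Cushion = 2 × $1,234.17 = $2,468.34
Trial balance (start $0, +$1,234.17 each month, − disbursements):
  Apr: +$1,234.17 → $1,234.17
  May: +$1,234.17 → $2,468.34
  Jun: +$1,234.17 − $7,114.92 → -$3,412.41
  Jul: +$1,234.17 → -$2,178.24
  Aug: +$1,234.17 → -$944.07
  Sep: +$1,234.17 − $1,673.40 → -$1,383.30
  Oct: +$1,234.17 → -$149.13
  Nov: +$1,234.17 − $1,394.76 → -$309.72
  Dec: +$1,234.17 → $924.45
  Jan: +$1,234.17 → $2,158.62
  Feb: +$1,234.17 → $3,392.79
  Mar: +$1,234.17 − $4,626.96 → $0.00
Lowest trial balance = -$3,412.41 (Jun)
Initial deposit = cushion − low point = $2,468.34 − (-$3,412.41) = $5,880.75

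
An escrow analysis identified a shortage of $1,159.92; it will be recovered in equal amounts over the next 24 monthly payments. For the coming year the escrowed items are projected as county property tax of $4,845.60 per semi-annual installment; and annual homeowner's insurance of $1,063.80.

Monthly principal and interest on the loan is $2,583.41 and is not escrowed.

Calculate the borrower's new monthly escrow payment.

$944.58

County property tax — $4,845.60 × 2 = $9,691.20 annually
Homeowner's insurance — $1,063.80 annually
Combined annual = $10,755.00
Monthly escrow = $10,755.00 ÷ 12 = $896.25
Shortage per month = $1,159.92 / 24 = $48.33
Adjusted monthly = $896.25 + $48.33 = $944.58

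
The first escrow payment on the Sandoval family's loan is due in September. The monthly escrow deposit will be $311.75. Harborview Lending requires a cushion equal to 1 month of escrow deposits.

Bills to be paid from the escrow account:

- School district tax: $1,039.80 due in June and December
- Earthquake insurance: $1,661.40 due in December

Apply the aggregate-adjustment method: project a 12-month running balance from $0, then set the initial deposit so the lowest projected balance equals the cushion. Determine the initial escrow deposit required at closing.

Cushion = 1 × $311.75 = $311.75
Trial balance (start $0, +$311.75 each month, − disbursements):
  Sep: +$311.75 → $311.75
  Oct: +$311.75 → $623.50
  Nov: +$311.75 → $935.25
  Dec: +$311.75 − $2,701.20 → -$1,454.20
  Jan: +$311.75 → -$1,142.45
  Feb: +$311.75 → -$830.70
  Mar: +$311.75 → -$518.95
  Apr: +$311.75 → -$207.20
  May: +$311.75 → $104.55
  Jun: +$311.75 − $1,039.80 → -$623.50
  Jul: +$311.75 → -$311.75
  Aug: +$311.75 → $0.00
Lowest trial balance = -$1,454.20 (Dec)
Initial deposit = cushion − low point = $311.75 − (-$1,454.20) = $1,765.95

$1,765.95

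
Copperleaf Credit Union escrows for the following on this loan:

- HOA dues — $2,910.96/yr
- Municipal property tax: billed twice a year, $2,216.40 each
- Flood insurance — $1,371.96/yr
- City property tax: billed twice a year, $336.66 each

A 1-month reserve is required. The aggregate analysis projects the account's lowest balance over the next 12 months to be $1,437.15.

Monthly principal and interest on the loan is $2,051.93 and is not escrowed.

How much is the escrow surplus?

HOA dues = $2,910.96
Municipal property tax = $2,216.40 × 2 = $4,432.80
Flood insurance = $1,371.96
City property tax = $336.66 × 2 = $673.32
Annual escrow total = $2,910.96 + $4,432.80 + $1,371.96 + $673.32 = $9,389.04
Per month = $9,389.04 ÷ 12 = $782.42
Cushion = 1 × $782.42 = $782.42
Excess over cushion: $1,437.15 − $782.42 = $654.73

$654.73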